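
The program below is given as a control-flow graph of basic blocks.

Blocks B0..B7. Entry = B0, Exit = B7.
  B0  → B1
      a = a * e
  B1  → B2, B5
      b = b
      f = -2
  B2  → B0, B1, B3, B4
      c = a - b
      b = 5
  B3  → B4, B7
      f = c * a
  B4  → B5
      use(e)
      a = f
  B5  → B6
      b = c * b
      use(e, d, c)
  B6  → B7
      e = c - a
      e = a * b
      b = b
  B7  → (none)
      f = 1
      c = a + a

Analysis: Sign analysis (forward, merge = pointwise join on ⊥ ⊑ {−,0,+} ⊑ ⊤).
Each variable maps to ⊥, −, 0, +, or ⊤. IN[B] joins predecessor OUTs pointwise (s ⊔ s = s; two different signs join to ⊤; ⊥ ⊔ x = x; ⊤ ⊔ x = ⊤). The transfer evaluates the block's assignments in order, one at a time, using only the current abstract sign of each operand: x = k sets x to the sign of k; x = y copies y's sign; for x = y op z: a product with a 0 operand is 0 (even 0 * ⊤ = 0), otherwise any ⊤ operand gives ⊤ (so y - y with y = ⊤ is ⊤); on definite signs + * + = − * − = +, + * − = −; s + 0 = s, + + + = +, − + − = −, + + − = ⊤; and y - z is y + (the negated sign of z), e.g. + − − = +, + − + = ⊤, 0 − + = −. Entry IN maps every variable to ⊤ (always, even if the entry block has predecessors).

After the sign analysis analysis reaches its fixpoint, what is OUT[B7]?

Fixpoint table:
  B0:   IN=(all ⊤)   OUT=(all ⊤)
  B1:   IN=(all ⊤)   OUT={f:-; rest ⊤}
  B2:   IN={f:-; rest ⊤}   OUT={b:+, f:-; rest ⊤}
  B3:   IN={b:+, f:-; rest ⊤}   OUT={b:+; rest ⊤}
  B4:   IN={b:+; rest ⊤}   OUT={b:+; rest ⊤}
  B5:   IN=(all ⊤)   OUT=(all ⊤)
  B6:   IN=(all ⊤)   OUT=(all ⊤)
  B7:   IN=(all ⊤)   OUT={f:+; rest ⊤}

Merge at B7: IN[B7] = OUT[B3] ⊔ OUT[B6] = {a: ⊤, b: ⊤, c: ⊤, d: ⊤, e: ⊤, f: ⊤}
Applying B7's transfer function to that IN value gives OUT[B7] (row B7 above).

Answer: {a: ⊤, b: ⊤, c: ⊤, d: ⊤, e: ⊤, f: +}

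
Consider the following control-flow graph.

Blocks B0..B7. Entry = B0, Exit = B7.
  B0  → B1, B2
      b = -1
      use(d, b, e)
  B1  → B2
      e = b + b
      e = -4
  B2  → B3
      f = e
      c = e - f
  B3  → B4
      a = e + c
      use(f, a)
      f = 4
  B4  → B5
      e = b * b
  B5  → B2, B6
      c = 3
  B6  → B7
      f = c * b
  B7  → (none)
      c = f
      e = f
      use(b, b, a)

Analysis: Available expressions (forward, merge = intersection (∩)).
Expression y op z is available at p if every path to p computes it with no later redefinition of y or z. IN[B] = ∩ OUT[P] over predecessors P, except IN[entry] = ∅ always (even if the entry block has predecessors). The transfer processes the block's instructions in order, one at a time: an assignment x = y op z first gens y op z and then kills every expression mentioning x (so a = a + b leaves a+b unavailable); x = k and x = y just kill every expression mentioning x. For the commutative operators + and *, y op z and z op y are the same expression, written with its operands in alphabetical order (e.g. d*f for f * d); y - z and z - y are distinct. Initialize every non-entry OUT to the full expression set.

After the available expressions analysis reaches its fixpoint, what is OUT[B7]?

Answer: {b*b}

Working:
Fixpoint table:
  B0:   IN={}   OUT={}
  B1:   IN={}   OUT={b+b}
  B2:   IN={}   OUT={e-f}
  B3:   IN={e-f}   OUT={c+e}
  B4:   IN={c+e}   OUT={b*b}
  B5:   IN={b*b}   OUT={b*b}
  B6:   IN={b*b}   OUT={b*b, b*c}
  B7:   IN={b*b, b*c}   OUT={b*b}

Merge at B7: IN[B7] = OUT[B6] = {b*b, b*c}
Applying B7's transfer function to that IN value gives OUT[B7] (row B7 above).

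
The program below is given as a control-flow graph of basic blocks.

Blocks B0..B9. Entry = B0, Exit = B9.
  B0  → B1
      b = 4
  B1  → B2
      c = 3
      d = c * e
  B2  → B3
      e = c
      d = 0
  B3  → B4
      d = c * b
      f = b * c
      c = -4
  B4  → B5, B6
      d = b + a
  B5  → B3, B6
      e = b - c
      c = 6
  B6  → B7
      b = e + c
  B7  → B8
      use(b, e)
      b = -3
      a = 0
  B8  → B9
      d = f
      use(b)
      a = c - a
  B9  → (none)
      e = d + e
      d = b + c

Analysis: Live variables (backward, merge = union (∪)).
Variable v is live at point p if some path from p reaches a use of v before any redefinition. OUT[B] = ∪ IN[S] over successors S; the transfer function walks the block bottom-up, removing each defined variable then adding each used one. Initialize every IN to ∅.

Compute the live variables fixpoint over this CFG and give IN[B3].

Answer: {a, b, c, e}

Working:
Converged values:
  B0:   IN={a, e}   OUT={a, b, e}
  B1:   IN={a, b, e}   OUT={a, b, c}
  B2:   IN={a, b, c}   OUT={a, b, c, e}
  B3:   IN={a, b, c, e}   OUT={a, b, c, e, f}
  B4:   IN={a, b, c, e, f}   OUT={a, b, c, e, f}
  B5:   IN={a, b, c, f}   OUT={a, b, c, e, f}
  B6:   IN={c, e, f}   OUT={b, c, e, f}
  B7:   IN={b, c, e, f}   OUT={a, b, c, e, f}
  B8:   IN={a, b, c, e, f}   OUT={b, c, d, e}
  B9:   IN={b, c, d, e}   OUT={}

Merge at B3: OUT[B3] = IN[B4] = {a, b, c, e, f}
Applying B3's transfer function to that OUT value gives IN[B3] (row B3 above).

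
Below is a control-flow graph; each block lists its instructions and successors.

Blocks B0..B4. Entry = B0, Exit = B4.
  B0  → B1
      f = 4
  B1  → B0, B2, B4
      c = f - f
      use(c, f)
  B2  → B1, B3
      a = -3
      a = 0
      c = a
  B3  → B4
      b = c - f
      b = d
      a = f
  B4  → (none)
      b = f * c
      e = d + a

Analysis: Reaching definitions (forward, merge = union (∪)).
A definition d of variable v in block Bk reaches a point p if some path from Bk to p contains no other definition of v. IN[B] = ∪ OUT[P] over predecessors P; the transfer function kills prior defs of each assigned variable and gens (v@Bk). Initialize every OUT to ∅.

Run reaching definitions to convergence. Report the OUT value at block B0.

Answer: {a@B2, c@B1, f@B0}

Trace:
Converged values:
  B0:  IN={a@B2, c@B1, f@B0}  OUT={a@B2, c@B1, f@B0}
  B1:  IN={a@B2, c@B1, c@B2, f@B0}  OUT={a@B2, c@B1, f@B0}
  B2:  IN={a@B2, c@B1, f@B0}  OUT={a@B2, c@B2, f@B0}
  B3:  IN={a@B2, c@B2, f@B0}  OUT={a@B3, b@B3, c@B2, f@B0}
  B4:  IN={a@B2, a@B3, b@B3, c@B1, c@B2, f@B0}  OUT={a@B2, a@B3, b@B4, c@B1, c@B2, e@B4, f@B0}

Merge at B0 (entry node, so the boundary value {} is joined with the incoming edge(s)): IN[B0] = {} ⊔ OUT[B1] = {a@B2, c@B1, f@B0}
Applying B0's transfer function to that IN value gives OUT[B0] (row B0 above).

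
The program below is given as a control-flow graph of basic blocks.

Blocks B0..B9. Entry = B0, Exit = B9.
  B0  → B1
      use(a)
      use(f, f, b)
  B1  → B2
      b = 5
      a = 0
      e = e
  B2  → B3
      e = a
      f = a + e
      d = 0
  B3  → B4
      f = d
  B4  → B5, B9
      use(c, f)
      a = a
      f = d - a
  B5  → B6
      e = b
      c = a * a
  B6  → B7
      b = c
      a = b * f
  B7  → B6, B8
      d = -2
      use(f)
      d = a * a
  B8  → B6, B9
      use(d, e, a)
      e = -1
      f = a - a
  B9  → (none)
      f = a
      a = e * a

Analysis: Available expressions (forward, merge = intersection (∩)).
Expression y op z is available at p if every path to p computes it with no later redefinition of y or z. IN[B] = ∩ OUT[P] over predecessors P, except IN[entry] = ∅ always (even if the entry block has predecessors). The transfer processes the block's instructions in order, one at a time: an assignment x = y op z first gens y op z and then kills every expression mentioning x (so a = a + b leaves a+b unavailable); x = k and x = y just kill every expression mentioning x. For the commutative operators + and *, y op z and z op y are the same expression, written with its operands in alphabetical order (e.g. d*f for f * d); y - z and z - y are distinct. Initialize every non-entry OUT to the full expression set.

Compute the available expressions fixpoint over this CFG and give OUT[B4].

Converged values:
  B0:   IN={}   OUT={}
  B1:   IN={}   OUT={}
  B2:   IN={}   OUT={a+e}
  B3:   IN={a+e}   OUT={a+e}
  B4:   IN={a+e}   OUT={d-a}
  B5:   IN={d-a}   OUT={a*a, d-a}
  B6:   IN={a*a}   OUT={b*f}
  B7:   IN={b*f}   OUT={a*a, b*f}
  B8:   IN={a*a, b*f}   OUT={a*a, a-a}
  B9:   IN={}   OUT={}

Merge at B4: IN[B4] = OUT[B3] = {a+e}
Applying B4's transfer function to that IN value gives OUT[B4] (row B4 above).

Answer: {d-a}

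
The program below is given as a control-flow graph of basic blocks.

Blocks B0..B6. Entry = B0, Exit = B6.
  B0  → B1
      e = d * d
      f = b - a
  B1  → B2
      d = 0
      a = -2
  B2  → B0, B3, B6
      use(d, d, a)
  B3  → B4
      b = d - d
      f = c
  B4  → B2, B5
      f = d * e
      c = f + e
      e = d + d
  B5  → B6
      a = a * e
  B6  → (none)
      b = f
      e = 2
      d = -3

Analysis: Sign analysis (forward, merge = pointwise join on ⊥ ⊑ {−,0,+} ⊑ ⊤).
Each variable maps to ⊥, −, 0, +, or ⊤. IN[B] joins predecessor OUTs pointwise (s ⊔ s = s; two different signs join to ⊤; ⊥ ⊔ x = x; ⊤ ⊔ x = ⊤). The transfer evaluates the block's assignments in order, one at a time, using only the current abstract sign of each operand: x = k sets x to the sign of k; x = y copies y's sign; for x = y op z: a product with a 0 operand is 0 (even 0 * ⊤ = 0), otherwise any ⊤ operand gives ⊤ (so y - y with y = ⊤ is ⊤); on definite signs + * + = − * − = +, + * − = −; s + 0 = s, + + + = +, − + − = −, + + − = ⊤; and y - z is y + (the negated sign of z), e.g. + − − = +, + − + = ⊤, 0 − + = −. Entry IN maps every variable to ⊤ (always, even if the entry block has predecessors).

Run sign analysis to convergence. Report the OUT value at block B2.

Answer: {a: -, b: ⊤, c: ⊤, d: 0, e: ⊤, f: ⊤}

Trace:
Converged values:
  B0:  IN=(all ⊤)  OUT=(all ⊤)
  B1:  IN=(all ⊤)  OUT={a:-, d:0; rest ⊤}
  B2:  IN={a:-, d:0; rest ⊤}  OUT={a:-, d:0; rest ⊤}
  B3:  IN={a:-, d:0; rest ⊤}  OUT={a:-, b:0, d:0; rest ⊤}
  B4:  IN={a:-, b:0, d:0; rest ⊤}  OUT={a:-, b:0, d:0, e:0, f:0; rest ⊤}
  B5:  IN={a:-, b:0, d:0, e:0, f:0; rest ⊤}  OUT={a:0, b:0, d:0, e:0, f:0; rest ⊤}
  B6:  IN={d:0; rest ⊤}  OUT={d:-, e:+; rest ⊤}

Merge at B2: IN[B2] = OUT[B1] ⊔ OUT[B4] = {a: -, b: ⊤, c: ⊤, d: 0, e: ⊤, f: ⊤}
Applying B2's transfer function to that IN value gives OUT[B2] (row B2 above).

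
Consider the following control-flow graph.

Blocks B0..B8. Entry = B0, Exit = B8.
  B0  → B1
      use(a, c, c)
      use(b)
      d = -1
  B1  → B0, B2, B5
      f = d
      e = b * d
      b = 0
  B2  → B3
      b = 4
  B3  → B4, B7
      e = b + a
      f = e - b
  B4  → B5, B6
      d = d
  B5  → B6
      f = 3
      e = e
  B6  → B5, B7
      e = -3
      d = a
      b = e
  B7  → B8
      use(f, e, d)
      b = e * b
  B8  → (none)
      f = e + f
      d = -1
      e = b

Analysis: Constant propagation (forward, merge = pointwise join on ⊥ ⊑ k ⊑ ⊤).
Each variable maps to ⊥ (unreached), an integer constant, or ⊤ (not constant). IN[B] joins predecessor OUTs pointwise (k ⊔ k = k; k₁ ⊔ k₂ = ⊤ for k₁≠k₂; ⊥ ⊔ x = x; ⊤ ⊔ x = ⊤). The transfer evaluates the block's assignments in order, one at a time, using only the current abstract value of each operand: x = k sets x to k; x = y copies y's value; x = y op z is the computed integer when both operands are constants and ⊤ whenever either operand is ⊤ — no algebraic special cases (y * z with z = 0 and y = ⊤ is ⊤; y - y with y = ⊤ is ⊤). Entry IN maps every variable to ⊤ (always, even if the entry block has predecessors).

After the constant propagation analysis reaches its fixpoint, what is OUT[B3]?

Per-block solution:
  B0: | IN=(all ⊤) | OUT={d:-1; rest ⊤}
  B1: | IN={d:-1; rest ⊤} | OUT={b:0, d:-1, f:-1; rest ⊤}
  B2: | IN={b:0, d:-1, f:-1; rest ⊤} | OUT={b:4, d:-1, f:-1; rest ⊤}
  B3: | IN={b:4, d:-1, f:-1; rest ⊤} | OUT={b:4, d:-1; rest ⊤}
  B4: | IN={b:4, d:-1; rest ⊤} | OUT={b:4, d:-1; rest ⊤}
  B5: | IN=(all ⊤) | OUT={f:3; rest ⊤}
  B6: | IN=(all ⊤) | OUT={b:-3, e:-3; rest ⊤}
  B7: | IN=(all ⊤) | OUT=(all ⊤)
  B8: | IN=(all ⊤) | OUT={d:-1; rest ⊤}

Merge at B3: IN[B3] = OUT[B2] = {a: ⊤, b: 4, c: ⊤, d: -1, e: ⊤, f: -1}
Applying B3's transfer function to that IN value gives OUT[B3] (row B3 above).

Answer: {a: ⊤, b: 4, c: ⊤, d: -1, e: ⊤, f: ⊤}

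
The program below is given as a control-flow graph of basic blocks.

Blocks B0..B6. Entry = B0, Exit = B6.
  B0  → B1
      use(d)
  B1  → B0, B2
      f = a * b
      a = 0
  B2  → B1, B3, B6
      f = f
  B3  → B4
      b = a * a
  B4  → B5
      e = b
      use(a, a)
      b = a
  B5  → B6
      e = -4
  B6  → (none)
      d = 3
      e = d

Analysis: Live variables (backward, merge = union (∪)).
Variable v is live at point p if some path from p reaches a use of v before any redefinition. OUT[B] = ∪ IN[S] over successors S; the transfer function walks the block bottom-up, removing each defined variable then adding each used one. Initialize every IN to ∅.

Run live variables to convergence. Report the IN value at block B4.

Converged values:
  B0:  IN={a, b, d}  OUT={a, b, d}
  B1:  IN={a, b, d}  OUT={a, b, d, f}
  B2:  IN={a, b, d, f}  OUT={a, b, d}
  B3:  IN={a}  OUT={a, b}
  B4:  IN={a, b}  OUT={}
  B5:  IN={}  OUT={}
  B6:  IN={}  OUT={}

Merge at B4: OUT[B4] = IN[B5] = {}
Applying B4's transfer function to that OUT value gives IN[B4] (row B4 above).

Answer: {a, b}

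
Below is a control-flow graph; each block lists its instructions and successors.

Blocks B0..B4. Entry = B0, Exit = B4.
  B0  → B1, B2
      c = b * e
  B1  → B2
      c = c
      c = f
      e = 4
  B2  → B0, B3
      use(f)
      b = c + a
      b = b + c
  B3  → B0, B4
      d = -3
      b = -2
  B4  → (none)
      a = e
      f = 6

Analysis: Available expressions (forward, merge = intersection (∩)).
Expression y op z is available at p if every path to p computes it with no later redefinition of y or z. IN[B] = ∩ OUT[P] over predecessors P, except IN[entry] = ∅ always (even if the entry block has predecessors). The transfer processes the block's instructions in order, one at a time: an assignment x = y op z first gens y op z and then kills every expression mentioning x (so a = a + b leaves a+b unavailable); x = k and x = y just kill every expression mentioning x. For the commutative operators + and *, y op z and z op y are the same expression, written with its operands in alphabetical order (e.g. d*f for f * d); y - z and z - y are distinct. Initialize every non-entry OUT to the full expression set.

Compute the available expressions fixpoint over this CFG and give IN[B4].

Answer: {a+c}

Trace:
Per-block solution:
  B0: | IN={} | OUT={b*e}
  B1: | IN={b*e} | OUT={}
  B2: | IN={} | OUT={a+c}
  B3: | IN={a+c} | OUT={a+c}
  B4: | IN={a+c} | OUT={}

Merge at B4: IN[B4] = OUT[B3] = {a+c}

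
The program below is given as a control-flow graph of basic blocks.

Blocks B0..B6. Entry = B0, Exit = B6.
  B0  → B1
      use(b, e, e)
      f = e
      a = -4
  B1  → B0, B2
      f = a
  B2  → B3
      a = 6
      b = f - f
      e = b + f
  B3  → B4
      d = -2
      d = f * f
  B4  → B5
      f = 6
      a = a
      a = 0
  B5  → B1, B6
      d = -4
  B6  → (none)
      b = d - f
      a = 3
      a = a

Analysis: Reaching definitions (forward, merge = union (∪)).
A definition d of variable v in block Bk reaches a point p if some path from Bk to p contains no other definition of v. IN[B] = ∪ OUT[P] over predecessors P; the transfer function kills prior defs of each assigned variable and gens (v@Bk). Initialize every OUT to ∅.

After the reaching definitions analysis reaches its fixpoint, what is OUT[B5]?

Answer: {a@B4, b@B2, d@B5, e@B2, f@B4}

Derivation:
Converged values:
  B0:   IN={a@B0, a@B4, b@B2, d@B5, e@B2, f@B1}   OUT={a@B0, b@B2, d@B5, e@B2, f@B0}
  B1:   IN={a@B0, a@B4, b@B2, d@B5, e@B2, f@B0, f@B4}   OUT={a@B0, a@B4, b@B2, d@B5, e@B2, f@B1}
  B2:   IN={a@B0, a@B4, b@B2, d@B5, e@B2, f@B1}   OUT={a@B2, b@B2, d@B5, e@B2, f@B1}
  B3:   IN={a@B2, b@B2, d@B5, e@B2, f@B1}   OUT={a@B2, b@B2, d@B3, e@B2, f@B1}
  B4:   IN={a@B2, b@B2, d@B3, e@B2, f@B1}   OUT={a@B4, b@B2, d@B3, e@B2, f@B4}
  B5:   IN={a@B4, b@B2, d@B3, e@B2, f@B4}   OUT={a@B4, b@B2, d@B5, e@B2, f@B4}
  B6:   IN={a@B4, b@B2, d@B5, e@B2, f@B4}   OUT={a@B6, b@B6, d@B5, e@B2, f@B4}

Merge at B5: IN[B5] = OUT[B4] = {a@B4, b@B2, d@B3, e@B2, f@B4}
Applying B5's transfer function to that IN value gives OUT[B5] (row B5 above).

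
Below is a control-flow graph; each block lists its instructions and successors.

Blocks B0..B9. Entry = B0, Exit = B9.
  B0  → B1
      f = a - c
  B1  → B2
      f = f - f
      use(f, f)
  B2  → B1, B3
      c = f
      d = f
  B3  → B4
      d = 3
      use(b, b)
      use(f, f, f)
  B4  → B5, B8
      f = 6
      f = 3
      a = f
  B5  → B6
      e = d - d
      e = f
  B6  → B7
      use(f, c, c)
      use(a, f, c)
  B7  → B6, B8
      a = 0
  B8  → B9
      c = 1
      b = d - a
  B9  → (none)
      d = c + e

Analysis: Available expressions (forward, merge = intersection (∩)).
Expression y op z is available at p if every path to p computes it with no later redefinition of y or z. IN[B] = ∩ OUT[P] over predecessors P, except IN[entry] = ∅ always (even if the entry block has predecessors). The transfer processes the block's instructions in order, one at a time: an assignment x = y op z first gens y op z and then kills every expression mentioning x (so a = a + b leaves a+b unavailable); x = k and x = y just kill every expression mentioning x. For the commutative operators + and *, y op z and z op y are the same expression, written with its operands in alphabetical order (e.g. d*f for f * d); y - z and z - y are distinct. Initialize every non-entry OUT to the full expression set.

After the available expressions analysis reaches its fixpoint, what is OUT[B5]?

Answer: {d-d}

Trace:
Converged values:
  B0:  IN={}  OUT={a-c}
  B1:  IN={}  OUT={}
  B2:  IN={}  OUT={}
  B3:  IN={}  OUT={}
  B4:  IN={}  OUT={}
  B5:  IN={}  OUT={d-d}
  B6:  IN={d-d}  OUT={d-d}
  B7:  IN={d-d}  OUT={d-d}
  B8:  IN={}  OUT={d-a}
  B9:  IN={d-a}  OUT={c+e}

Merge at B5: IN[B5] = OUT[B4] = {}
Applying B5's transfer function to that IN value gives OUT[B5] (row B5 above).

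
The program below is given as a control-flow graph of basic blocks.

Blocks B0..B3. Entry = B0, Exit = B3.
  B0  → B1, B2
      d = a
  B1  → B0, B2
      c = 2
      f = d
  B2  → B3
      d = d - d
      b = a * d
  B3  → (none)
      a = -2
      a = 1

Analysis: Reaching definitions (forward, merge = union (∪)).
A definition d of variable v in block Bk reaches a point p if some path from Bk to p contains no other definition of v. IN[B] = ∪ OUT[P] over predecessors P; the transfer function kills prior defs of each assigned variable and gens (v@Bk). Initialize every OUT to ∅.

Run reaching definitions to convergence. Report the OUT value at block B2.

Fixpoint table:
  B0:   IN={c@B1, d@B0, f@B1}   OUT={c@B1, d@B0, f@B1}
  B1:   IN={c@B1, d@B0, f@B1}   OUT={c@B1, d@B0, f@B1}
  B2:   IN={c@B1, d@B0, f@B1}   OUT={b@B2, c@B1, d@B2, f@B1}
  B3:   IN={b@B2, c@B1, d@B2, f@B1}   OUT={a@B3, b@B2, c@B1, d@B2, f@B1}

Merge at B2: IN[B2] = OUT[B0] ⊔ OUT[B1] = {c@B1, d@B0, f@B1}
Applying B2's transfer function to that IN value gives OUT[B2] (row B2 above).

Answer: {b@B2, c@B1, d@B2, f@B1}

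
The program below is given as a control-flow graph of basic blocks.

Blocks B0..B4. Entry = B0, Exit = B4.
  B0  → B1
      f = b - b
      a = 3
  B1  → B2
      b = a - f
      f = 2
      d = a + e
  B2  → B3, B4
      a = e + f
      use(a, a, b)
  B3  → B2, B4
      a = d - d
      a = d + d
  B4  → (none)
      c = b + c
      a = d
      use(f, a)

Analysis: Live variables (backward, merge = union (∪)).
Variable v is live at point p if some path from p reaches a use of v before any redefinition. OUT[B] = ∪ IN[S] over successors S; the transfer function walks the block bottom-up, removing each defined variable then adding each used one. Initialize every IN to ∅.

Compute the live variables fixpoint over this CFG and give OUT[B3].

Per-block solution:
  B0: | IN={b, c, e} | OUT={a, c, e, f}
  B1: | IN={a, c, e, f} | OUT={b, c, d, e, f}
  B2: | IN={b, c, d, e, f} | OUT={b, c, d, e, f}
  B3: | IN={b, c, d, e, f} | OUT={b, c, d, e, f}
  B4: | IN={b, c, d, f} | OUT={}

Merge at B3: OUT[B3] = IN[B2] ⊔ IN[B4] = {b, c, d, e, f}

Answer: {b, c, d, e, f}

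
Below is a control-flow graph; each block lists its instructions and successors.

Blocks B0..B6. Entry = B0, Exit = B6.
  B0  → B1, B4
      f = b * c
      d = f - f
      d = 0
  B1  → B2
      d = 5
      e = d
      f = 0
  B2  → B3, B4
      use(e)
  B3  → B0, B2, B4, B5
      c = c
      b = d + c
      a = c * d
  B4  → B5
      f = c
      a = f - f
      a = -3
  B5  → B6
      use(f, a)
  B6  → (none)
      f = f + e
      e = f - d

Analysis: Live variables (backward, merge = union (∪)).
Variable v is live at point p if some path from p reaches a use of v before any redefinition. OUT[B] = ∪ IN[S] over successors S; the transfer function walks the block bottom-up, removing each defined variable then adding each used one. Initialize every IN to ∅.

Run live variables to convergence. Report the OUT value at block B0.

Answer: {c, d, e}

Working:
Per-block solution:
  B0: | IN={b, c, e} | OUT={c, d, e}
  B1: | IN={c} | OUT={c, d, e, f}
  B2: | IN={c, d, e, f} | OUT={c, d, e, f}
  B3: | IN={c, d, e, f} | OUT={a, b, c, d, e, f}
  B4: | IN={c, d, e} | OUT={a, d, e, f}
  B5: | IN={a, d, e, f} | OUT={d, e, f}
  B6: | IN={d, e, f} | OUT={}

Merge at B0: OUT[B0] = IN[B1] ⊔ IN[B4] = {c, d, e}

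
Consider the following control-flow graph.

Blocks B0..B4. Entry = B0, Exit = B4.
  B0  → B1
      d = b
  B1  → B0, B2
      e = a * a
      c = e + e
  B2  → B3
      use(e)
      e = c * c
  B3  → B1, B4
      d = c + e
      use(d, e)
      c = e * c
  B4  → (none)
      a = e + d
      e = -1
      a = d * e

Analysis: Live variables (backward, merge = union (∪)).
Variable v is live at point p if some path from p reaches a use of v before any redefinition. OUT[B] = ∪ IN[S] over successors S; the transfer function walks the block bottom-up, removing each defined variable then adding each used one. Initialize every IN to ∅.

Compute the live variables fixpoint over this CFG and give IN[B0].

Fixpoint table:
  B0:  IN={a, b}  OUT={a, b}
  B1:  IN={a, b}  OUT={a, b, c, e}
  B2:  IN={a, b, c, e}  OUT={a, b, c, e}
  B3:  IN={a, b, c, e}  OUT={a, b, d, e}
  B4:  IN={d, e}  OUT={}

Merge at B0: OUT[B0] = IN[B1] = {a, b}
Applying B0's transfer function to that OUT value gives IN[B0] (row B0 above).

Answer: {a, b}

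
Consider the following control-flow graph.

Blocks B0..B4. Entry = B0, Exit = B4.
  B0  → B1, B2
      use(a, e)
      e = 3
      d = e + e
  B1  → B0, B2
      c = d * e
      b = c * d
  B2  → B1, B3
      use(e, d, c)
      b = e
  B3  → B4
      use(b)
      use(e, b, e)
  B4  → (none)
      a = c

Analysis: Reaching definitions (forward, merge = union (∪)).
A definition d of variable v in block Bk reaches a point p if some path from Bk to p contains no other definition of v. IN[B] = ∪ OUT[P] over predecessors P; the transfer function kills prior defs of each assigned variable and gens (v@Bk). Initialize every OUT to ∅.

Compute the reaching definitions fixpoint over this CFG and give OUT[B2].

Converged values:
  B0: | IN={b@B1, c@B1, d@B0, e@B0} | OUT={b@B1, c@B1, d@B0, e@B0}
  B1: | IN={b@B1, b@B2, c@B1, d@B0, e@B0} | OUT={b@B1, c@B1, d@B0, e@B0}
  B2: | IN={b@B1, c@B1, d@B0, e@B0} | OUT={b@B2, c@B1, d@B0, e@B0}
  B3: | IN={b@B2, c@B1, d@B0, e@B0} | OUT={b@B2, c@B1, d@B0, e@B0}
  B4: | IN={b@B2, c@B1, d@B0, e@B0} | OUT={a@B4, b@B2, c@B1, d@B0, e@B0}

Merge at B2: IN[B2] = OUT[B0] ⊔ OUT[B1] = {b@B1, c@B1, d@B0, e@B0}
Applying B2's transfer function to that IN value gives OUT[B2] (row B2 above).

Answer: {b@B2, c@B1, d@B0, e@B0}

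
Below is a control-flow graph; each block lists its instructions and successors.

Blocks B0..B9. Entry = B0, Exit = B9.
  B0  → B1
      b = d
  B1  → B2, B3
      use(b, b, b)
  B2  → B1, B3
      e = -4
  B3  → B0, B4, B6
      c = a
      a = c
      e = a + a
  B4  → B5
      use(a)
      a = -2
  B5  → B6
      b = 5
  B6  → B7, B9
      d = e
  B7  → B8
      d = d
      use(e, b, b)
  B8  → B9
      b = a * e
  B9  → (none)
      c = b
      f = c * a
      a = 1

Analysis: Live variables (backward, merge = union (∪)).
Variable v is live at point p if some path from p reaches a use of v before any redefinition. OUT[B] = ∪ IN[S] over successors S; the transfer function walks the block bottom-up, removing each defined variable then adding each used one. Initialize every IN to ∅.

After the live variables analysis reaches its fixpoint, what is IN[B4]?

Answer: {a, e}

Derivation:
Fixpoint table:
  B0:   IN={a, d}   OUT={a, b, d}
  B1:   IN={a, b, d}   OUT={a, b, d}
  B2:   IN={a, b, d}   OUT={a, b, d}
  B3:   IN={a, b, d}   OUT={a, b, d, e}
  B4:   IN={a, e}   OUT={a, e}
  B5:   IN={a, e}   OUT={a, b, e}
  B6:   IN={a, b, e}   OUT={a, b, d, e}
  B7:   IN={a, b, d, e}   OUT={a, e}
  B8:   IN={a, e}   OUT={a, b}
  B9:   IN={a, b}   OUT={}

Merge at B4: OUT[B4] = IN[B5] = {a, e}
Applying B4's transfer function to that OUT value gives IN[B4] (row B4 above).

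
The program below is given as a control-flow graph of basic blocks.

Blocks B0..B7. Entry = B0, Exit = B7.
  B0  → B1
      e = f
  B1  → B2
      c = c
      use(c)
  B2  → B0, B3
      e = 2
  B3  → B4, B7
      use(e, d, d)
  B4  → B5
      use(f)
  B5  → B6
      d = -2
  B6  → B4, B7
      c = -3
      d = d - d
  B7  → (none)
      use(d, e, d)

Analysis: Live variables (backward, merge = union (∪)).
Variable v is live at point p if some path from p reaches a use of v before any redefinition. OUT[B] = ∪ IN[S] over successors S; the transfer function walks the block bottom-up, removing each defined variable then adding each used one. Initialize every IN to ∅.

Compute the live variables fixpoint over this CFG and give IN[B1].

Answer: {c, d, f}

Trace:
Per-block solution:
  B0: | IN={c, d, f} | OUT={c, d, f}
  B1: | IN={c, d, f} | OUT={c, d, f}
  B2: | IN={c, d, f} | OUT={c, d, e, f}
  B3: | IN={d, e, f} | OUT={d, e, f}
  B4: | IN={e, f} | OUT={e, f}
  B5: | IN={e, f} | OUT={d, e, f}
  B6: | IN={d, e, f} | OUT={d, e, f}
  B7: | IN={d, e} | OUT={}

Merge at B1: OUT[B1] = IN[B2] = {c, d, f}
Applying B1's transfer function to that OUT value gives IN[B1] (row B1 above).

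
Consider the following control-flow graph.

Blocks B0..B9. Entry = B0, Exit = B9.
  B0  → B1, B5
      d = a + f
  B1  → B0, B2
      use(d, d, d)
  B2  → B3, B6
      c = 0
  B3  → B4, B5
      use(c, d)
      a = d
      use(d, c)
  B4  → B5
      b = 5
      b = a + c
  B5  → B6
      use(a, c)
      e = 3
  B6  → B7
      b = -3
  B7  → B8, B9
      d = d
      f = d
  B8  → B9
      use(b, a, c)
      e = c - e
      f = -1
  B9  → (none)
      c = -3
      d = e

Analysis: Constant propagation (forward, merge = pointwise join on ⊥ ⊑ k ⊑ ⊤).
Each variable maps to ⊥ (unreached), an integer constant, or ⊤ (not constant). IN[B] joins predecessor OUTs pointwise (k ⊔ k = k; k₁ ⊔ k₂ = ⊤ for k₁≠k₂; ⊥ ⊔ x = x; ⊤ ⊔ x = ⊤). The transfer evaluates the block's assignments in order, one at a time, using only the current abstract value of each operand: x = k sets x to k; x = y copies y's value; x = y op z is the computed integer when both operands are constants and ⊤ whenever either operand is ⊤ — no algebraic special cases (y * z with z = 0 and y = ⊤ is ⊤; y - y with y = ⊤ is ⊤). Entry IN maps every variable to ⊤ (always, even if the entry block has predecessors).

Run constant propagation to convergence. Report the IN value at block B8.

Per-block solution:
  B0: | IN=(all ⊤) | OUT=(all ⊤)
  B1: | IN=(all ⊤) | OUT=(all ⊤)
  B2: | IN=(all ⊤) | OUT={c:0; rest ⊤}
  B3: | IN={c:0; rest ⊤} | OUT={c:0; rest ⊤}
  B4: | IN={c:0; rest ⊤} | OUT={c:0; rest ⊤}
  B5: | IN=(all ⊤) | OUT={e:3; rest ⊤}
  B6: | IN=(all ⊤) | OUT={b:-3; rest ⊤}
  B7: | IN={b:-3; rest ⊤} | OUT={b:-3; rest ⊤}
  B8: | IN={b:-3; rest ⊤} | OUT={b:-3, f:-1; rest ⊤}
  B9: | IN={b:-3; rest ⊤} | OUT={b:-3, c:-3; rest ⊤}

Merge at B8: IN[B8] = OUT[B7] = {a: ⊤, b: -3, c: ⊤, d: ⊤, e: ⊤, f: ⊤}

Answer: {a: ⊤, b: -3, c: ⊤, d: ⊤, e: ⊤, f: ⊤}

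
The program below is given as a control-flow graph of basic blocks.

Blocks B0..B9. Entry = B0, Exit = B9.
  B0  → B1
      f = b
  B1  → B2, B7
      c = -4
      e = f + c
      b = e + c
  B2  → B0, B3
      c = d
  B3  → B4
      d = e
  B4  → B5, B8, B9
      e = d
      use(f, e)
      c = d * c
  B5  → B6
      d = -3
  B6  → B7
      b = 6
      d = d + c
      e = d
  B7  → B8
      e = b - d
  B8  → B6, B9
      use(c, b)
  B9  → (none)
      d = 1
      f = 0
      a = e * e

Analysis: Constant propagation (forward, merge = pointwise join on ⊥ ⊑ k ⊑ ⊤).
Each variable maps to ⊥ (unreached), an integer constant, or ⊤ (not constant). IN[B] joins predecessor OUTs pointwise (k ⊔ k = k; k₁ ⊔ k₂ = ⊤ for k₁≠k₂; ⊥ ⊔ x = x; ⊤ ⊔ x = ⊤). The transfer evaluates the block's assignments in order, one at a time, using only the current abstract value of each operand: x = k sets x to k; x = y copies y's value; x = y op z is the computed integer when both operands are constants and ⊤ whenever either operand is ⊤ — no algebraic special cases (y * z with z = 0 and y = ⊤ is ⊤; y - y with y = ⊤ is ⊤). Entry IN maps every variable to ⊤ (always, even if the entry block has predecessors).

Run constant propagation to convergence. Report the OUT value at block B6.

Answer: {a: ⊤, b: 6, c: ⊤, d: ⊤, e: ⊤, f: ⊤}

Derivation:
Converged values:
  B0:   IN=(all ⊤)   OUT=(all ⊤)
  B1:   IN=(all ⊤)   OUT={c:-4; rest ⊤}
  B2:   IN={c:-4; rest ⊤}   OUT=(all ⊤)
  B3:   IN=(all ⊤)   OUT=(all ⊤)
  B4:   IN=(all ⊤)   OUT=(all ⊤)
  B5:   IN=(all ⊤)   OUT={d:-3; rest ⊤}
  B6:   IN=(all ⊤)   OUT={b:6; rest ⊤}
  B7:   IN=(all ⊤)   OUT=(all ⊤)
  B8:   IN=(all ⊤)   OUT=(all ⊤)
  B9:   IN=(all ⊤)   OUT={d:1, f:0; rest ⊤}

Merge at B6: IN[B6] = OUT[B5] ⊔ OUT[B8] = {a: ⊤, b: ⊤, c: ⊤, d: ⊤, e: ⊤, f: ⊤}
Applying B6's transfer function to that IN value gives OUT[B6] (row B6 above).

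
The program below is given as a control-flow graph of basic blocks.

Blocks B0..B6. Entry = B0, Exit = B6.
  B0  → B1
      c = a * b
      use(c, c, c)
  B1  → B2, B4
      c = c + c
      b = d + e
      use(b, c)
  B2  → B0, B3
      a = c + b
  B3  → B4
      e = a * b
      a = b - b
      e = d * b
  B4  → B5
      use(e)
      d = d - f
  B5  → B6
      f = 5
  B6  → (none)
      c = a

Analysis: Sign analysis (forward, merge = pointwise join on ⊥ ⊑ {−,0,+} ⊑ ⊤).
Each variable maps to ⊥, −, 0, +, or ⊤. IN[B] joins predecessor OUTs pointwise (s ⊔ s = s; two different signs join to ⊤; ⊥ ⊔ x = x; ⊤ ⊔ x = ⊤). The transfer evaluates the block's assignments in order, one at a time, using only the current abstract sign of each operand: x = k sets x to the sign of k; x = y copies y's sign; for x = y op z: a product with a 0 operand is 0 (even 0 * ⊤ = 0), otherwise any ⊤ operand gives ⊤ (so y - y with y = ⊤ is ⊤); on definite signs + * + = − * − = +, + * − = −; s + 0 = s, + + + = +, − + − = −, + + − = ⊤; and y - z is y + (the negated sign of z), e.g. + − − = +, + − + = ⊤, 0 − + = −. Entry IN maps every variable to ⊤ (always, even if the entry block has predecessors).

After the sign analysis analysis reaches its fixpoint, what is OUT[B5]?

Answer: {a: ⊤, b: ⊤, c: ⊤, d: ⊤, e: ⊤, f: +}

Trace:
Fixpoint table:
  B0:  IN=(all ⊤)  OUT=(all ⊤)
  B1:  IN=(all ⊤)  OUT=(all ⊤)
  B2:  IN=(all ⊤)  OUT=(all ⊤)
  B3:  IN=(all ⊤)  OUT=(all ⊤)
  B4:  IN=(all ⊤)  OUT=(all ⊤)
  B5:  IN=(all ⊤)  OUT={f:+; rest ⊤}
  B6:  IN={f:+; rest ⊤}  OUT={f:+; rest ⊤}

Merge at B5: IN[B5] = OUT[B4] = {a: ⊤, b: ⊤, c: ⊤, d: ⊤, e: ⊤, f: ⊤}
Applying B5's transfer function to that IN value gives OUT[B5] (row B5 above).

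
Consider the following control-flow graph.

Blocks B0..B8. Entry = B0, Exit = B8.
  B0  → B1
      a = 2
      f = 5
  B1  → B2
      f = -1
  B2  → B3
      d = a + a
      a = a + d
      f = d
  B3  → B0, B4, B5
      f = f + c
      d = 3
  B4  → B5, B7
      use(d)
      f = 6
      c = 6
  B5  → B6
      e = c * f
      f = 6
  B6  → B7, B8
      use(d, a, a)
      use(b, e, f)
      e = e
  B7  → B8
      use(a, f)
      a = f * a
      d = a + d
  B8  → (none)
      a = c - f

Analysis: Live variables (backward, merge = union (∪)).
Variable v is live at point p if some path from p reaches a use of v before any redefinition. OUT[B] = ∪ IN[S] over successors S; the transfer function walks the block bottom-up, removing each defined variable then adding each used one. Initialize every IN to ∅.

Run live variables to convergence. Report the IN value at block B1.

Answer: {a, b, c}

Derivation:
Per-block solution:
  B0:   IN={b, c}   OUT={a, b, c}
  B1:   IN={a, b, c}   OUT={a, b, c}
  B2:   IN={a, b, c}   OUT={a, b, c, f}
  B3:   IN={a, b, c, f}   OUT={a, b, c, d, f}
  B4:   IN={a, b, d}   OUT={a, b, c, d, f}
  B5:   IN={a, b, c, d, f}   OUT={a, b, c, d, e, f}
  B6:   IN={a, b, c, d, e, f}   OUT={a, c, d, f}
  B7:   IN={a, c, d, f}   OUT={c, f}
  B8:   IN={c, f}   OUT={}

Merge at B1: OUT[B1] = IN[B2] = {a, b, c}
Applying B1's transfer function to that OUT value gives IN[B1] (row B1 above).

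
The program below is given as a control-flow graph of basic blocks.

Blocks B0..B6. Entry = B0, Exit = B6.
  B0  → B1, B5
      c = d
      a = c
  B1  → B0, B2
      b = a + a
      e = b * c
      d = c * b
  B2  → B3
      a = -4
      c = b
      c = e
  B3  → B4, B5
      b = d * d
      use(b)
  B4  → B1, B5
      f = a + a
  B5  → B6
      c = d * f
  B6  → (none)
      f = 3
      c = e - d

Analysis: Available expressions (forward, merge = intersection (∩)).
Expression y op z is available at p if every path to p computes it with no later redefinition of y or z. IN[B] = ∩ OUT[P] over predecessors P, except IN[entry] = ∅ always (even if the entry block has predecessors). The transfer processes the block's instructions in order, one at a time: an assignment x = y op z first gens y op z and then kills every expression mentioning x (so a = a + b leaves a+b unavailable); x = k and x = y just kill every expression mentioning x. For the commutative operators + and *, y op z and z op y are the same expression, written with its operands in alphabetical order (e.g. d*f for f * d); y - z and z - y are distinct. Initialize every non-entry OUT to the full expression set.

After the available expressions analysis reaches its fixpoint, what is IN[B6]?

Fixpoint table:
  B0: | IN={} | OUT={}
  B1: | IN={} | OUT={a+a, b*c}
  B2: | IN={a+a, b*c} | OUT={}
  B3: | IN={} | OUT={d*d}
  B4: | IN={d*d} | OUT={a+a, d*d}
  B5: | IN={} | OUT={d*f}
  B6: | IN={d*f} | OUT={e-d}

Merge at B6: IN[B6] = OUT[B5] = {d*f}

Answer: {d*f}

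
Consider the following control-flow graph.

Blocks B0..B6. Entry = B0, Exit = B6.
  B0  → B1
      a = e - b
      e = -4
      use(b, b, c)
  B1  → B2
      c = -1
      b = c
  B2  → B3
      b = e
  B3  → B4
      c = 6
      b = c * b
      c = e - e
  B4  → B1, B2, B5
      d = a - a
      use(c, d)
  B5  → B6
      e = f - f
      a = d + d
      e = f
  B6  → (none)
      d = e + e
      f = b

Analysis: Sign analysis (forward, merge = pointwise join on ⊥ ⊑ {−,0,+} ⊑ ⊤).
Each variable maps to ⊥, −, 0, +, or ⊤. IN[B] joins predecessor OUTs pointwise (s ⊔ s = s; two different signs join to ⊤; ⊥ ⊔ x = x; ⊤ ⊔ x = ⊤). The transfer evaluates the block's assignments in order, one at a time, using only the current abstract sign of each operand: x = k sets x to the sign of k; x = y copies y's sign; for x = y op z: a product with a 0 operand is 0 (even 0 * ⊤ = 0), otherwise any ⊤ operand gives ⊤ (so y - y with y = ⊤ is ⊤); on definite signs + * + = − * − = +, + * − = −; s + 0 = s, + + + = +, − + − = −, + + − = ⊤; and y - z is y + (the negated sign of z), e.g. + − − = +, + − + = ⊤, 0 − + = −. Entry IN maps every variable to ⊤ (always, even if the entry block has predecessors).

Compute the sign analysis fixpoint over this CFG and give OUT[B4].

Answer: {a: ⊤, b: -, c: ⊤, d: ⊤, e: -, f: ⊤}

Trace:
Fixpoint table:
  B0: | IN=(all ⊤) | OUT={e:-; rest ⊤}
  B1: | IN={e:-; rest ⊤} | OUT={b:-, c:-, e:-; rest ⊤}
  B2: | IN={b:-, e:-; rest ⊤} | OUT={b:-, e:-; rest ⊤}
  B3: | IN={b:-, e:-; rest ⊤} | OUT={b:-, e:-; rest ⊤}
  B4: | IN={b:-, e:-; rest ⊤} | OUT={b:-, e:-; rest ⊤}
  B5: | IN={b:-, e:-; rest ⊤} | OUT={b:-; rest ⊤}
  B6: | IN={b:-; rest ⊤} | OUT={b:-, f:-; rest ⊤}

Merge at B4: IN[B4] = OUT[B3] = {a: ⊤, b: -, c: ⊤, d: ⊤, e: -, f: ⊤}
Applying B4's transfer function to that IN value gives OUT[B4] (row B4 above).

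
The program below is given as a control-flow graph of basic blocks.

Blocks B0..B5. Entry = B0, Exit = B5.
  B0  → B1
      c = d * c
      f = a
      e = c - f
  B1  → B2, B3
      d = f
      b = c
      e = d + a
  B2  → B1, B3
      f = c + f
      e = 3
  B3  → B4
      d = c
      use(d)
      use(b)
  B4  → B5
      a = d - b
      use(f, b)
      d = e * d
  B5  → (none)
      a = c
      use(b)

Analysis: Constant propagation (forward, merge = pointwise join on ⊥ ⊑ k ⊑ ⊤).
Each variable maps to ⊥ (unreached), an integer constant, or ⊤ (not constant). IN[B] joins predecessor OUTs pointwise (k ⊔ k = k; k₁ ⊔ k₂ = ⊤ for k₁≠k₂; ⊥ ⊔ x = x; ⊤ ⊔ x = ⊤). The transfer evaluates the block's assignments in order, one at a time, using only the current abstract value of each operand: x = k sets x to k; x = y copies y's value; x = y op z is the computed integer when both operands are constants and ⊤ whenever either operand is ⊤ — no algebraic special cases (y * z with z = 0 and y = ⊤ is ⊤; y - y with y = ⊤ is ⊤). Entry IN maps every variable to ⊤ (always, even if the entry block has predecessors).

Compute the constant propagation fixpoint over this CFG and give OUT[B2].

Answer: {a: ⊤, b: ⊤, c: ⊤, d: ⊤, e: 3, f: ⊤}

Working:
Converged values:
  B0:  IN=(all ⊤)  OUT=(all ⊤)
  B1:  IN=(all ⊤)  OUT=(all ⊤)
  B2:  IN=(all ⊤)  OUT={e:3; rest ⊤}
  B3:  IN=(all ⊤)  OUT=(all ⊤)
  B4:  IN=(all ⊤)  OUT=(all ⊤)
  B5:  IN=(all ⊤)  OUT=(all ⊤)

Merge at B2: IN[B2] = OUT[B1] = {a: ⊤, b: ⊤, c: ⊤, d: ⊤, e: ⊤, f: ⊤}
Applying B2's transfer function to that IN value gives OUT[B2] (row B2 above).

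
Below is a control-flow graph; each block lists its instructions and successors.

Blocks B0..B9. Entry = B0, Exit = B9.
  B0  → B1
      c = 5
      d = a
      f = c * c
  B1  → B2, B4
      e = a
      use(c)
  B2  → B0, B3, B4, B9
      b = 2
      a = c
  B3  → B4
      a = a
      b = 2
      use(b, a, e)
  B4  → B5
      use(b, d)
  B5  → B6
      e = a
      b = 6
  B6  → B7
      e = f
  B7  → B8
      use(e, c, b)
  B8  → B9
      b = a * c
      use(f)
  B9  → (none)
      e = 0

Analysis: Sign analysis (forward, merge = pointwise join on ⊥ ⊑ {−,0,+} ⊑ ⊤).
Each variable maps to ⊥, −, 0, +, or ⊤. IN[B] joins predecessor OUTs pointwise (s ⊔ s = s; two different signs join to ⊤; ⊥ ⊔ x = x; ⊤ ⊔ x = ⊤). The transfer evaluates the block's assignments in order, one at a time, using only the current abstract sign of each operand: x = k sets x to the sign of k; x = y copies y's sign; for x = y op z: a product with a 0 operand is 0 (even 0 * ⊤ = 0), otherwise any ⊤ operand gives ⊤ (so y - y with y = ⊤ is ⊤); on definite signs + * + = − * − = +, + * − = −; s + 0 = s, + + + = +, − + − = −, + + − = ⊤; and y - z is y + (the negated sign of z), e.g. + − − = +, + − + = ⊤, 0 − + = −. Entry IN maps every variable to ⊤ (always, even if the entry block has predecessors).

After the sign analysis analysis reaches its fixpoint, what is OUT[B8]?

Per-block solution:
  B0:   IN=(all ⊤)   OUT={c:+, f:+; rest ⊤}
  B1:   IN={c:+, f:+; rest ⊤}   OUT={c:+, f:+; rest ⊤}
  B2:   IN={c:+, f:+; rest ⊤}   OUT={a:+, b:+, c:+, f:+; rest ⊤}
  B3:   IN={a:+, b:+, c:+, f:+; rest ⊤}   OUT={a:+, b:+, c:+, f:+; rest ⊤}
  B4:   IN={c:+, f:+; rest ⊤}   OUT={c:+, f:+; rest ⊤}
  B5:   IN={c:+, f:+; rest ⊤}   OUT={b:+, c:+, f:+; rest ⊤}
  B6:   IN={b:+, c:+, f:+; rest ⊤}   OUT={b:+, c:+, e:+, f:+; rest ⊤}
  B7:   IN={b:+, c:+, e:+, f:+; rest ⊤}   OUT={b:+, c:+, e:+, f:+; rest ⊤}
  B8:   IN={b:+, c:+, e:+, f:+; rest ⊤}   OUT={c:+, e:+, f:+; rest ⊤}
  B9:   IN={c:+, f:+; rest ⊤}   OUT={c:+, e:0, f:+; rest ⊤}

Merge at B8: IN[B8] = OUT[B7] = {a: ⊤, b: +, c: +, d: ⊤, e: +, f: +}
Applying B8's transfer function to that IN value gives OUT[B8] (row B8 above).

Answer: {a: ⊤, b: ⊤, c: +, d: ⊤, e: +, f: +}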